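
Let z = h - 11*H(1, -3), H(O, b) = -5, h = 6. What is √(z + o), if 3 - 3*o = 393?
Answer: I*√69 ≈ 8.3066*I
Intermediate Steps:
o = -130 (o = 1 - ⅓*393 = 1 - 131 = -130)
z = 61 (z = 6 - 11*(-5) = 6 + 55 = 61)
√(z + o) = √(61 - 130) = √(-69) = I*√69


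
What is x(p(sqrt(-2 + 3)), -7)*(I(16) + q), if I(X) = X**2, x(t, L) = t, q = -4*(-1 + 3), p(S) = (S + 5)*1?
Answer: 1488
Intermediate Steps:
p(S) = 5 + S (p(S) = (5 + S)*1 = 5 + S)
q = -8 (q = -4*2 = -8)
x(p(sqrt(-2 + 3)), -7)*(I(16) + q) = (5 + sqrt(-2 + 3))*(16**2 - 8) = (5 + sqrt(1))*(256 - 8) = (5 + 1)*248 = 6*248 = 1488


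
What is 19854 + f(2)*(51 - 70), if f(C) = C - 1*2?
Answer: 19854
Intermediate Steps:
f(C) = -2 + C (f(C) = C - 2 = -2 + C)
19854 + f(2)*(51 - 70) = 19854 + (-2 + 2)*(51 - 70) = 19854 + 0*(-19) = 19854 + 0 = 19854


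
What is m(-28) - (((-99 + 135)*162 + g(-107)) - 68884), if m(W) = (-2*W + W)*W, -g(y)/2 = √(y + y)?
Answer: 62268 + 2*I*√214 ≈ 62268.0 + 29.257*I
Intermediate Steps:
g(y) = -2*√2*√y (g(y) = -2*√(y + y) = -2*√2*√y)
m(W) = -W² (m(W) = (-W)*W = -W²)
m(-28) - (((-99 + 135)*162 + g(-107)) - 68884) = -1*(-28)² - (((-99 + 135)*162 - 2*√2*√(-107)) - 68884) = -1*784 - ((36*162 - 2*√2*I*√107) - 68884) = -784 - ((5832 - 2*I*√214) - 68884) = -784 - (-63052 - 2*I*√214) = -784 + (63052 + 2*I*√214) = 62268 + 2*I*√214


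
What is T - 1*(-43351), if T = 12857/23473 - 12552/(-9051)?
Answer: 3070169895992/70818041 ≈ 43353.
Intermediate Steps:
T = 137000601/70818041 (T = 12857*(1/23473) - 12552*(-1/9051) = 12857/23473 + 4184/3017 = 137000601/70818041 ≈ 1.9345)
T - 1*(-43351) = 137000601/70818041 - 1*(-43351) = 137000601/70818041 + 43351 = 3070169895992/70818041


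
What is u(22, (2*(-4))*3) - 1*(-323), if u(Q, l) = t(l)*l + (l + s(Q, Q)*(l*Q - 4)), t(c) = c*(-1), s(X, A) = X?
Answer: -11981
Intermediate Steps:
t(c) = -c
u(Q, l) = l - l² + Q*(-4 + Q*l) (u(Q, l) = (-l)*l + (l + Q*(l*Q - 4)) = -l² + (l + Q*(Q*l - 4)) = -l² + (l + Q*(-4 + Q*l)) = l - l² + Q*(-4 + Q*l))
u(22, (2*(-4))*3) - 1*(-323) = ((2*(-4))*3 - ((2*(-4))*3)² - 4*22 + ((2*(-4))*3)*22²) - 1*(-323) = (-8*3 - (-8*3)² - 88 - 8*3*484) + 323 = (-24 - 1*(-24)² - 88 - 24*484) + 323 = (-24 - 1*576 - 88 - 11616) + 323 = (-24 - 576 - 88 - 11616) + 323 = -12304 + 323 = -11981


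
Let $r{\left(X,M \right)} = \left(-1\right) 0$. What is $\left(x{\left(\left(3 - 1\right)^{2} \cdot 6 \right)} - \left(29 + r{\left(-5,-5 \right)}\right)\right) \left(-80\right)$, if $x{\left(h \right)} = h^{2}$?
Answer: $-43760$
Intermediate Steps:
$r{\left(X,M \right)} = 0$
$\left(x{\left(\left(3 - 1\right)^{2} \cdot 6 \right)} - \left(29 + r{\left(-5,-5 \right)}\right)\right) \left(-80\right) = \left(\left(\left(3 - 1\right)^{2} \cdot 6\right)^{2} - 29\right) \left(-80\right) = \left(\left(2^{2} \cdot 6\right)^{2} + \left(-29 + 0\right)\right) \left(-80\right) = \left(\left(4 \cdot 6\right)^{2} - 29\right) \left(-80\right) = \left(24^{2} - 29\right) \left(-80\right) = \left(576 - 29\right) \left(-80\right) = 547 \left(-80\right) = -43760$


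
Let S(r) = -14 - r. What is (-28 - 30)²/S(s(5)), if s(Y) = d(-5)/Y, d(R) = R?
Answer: -3364/13 ≈ -258.77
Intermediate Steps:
s(Y) = -5/Y
(-28 - 30)²/S(s(5)) = (-28 - 30)²/(-14 - (-5)/5) = (-58)²/(-14 - (-5)/5) = 3364/(-14 - 1*(-1)) = 3364/(-14 + 1) = 3364/(-13) = 3364*(-1/13) = -3364/13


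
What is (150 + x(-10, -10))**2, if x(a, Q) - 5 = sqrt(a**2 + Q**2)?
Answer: 24225 + 3100*sqrt(2) ≈ 28609.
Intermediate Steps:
x(a, Q) = 5 + sqrt(Q**2 + a**2) (x(a, Q) = 5 + sqrt(a**2 + Q**2) = 5 + sqrt(Q**2 + a**2))
(150 + x(-10, -10))**2 = (150 + (5 + sqrt((-10)**2 + (-10)**2)))**2 = (150 + (5 + sqrt(100 + 100)))**2 = (150 + (5 + sqrt(200)))**2 = (150 + (5 + 10*sqrt(2)))**2 = (155 + 10*sqrt(2))**2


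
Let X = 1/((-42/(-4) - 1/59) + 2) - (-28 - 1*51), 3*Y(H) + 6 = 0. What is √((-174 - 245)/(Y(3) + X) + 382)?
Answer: √4854327132229/113539 ≈ 19.405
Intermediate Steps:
Y(H) = -2 (Y(H) = -2 + (⅓)*0 = -2 + 0 = -2)
X = 116485/1473 (X = 1/((-42*(-¼) - 1*1/59) + 2) - (-28 - 51) = 1/((21/2 - 1/59) + 2) - 1*(-79) = 1/(1237/118 + 2) + 79 = 1/(1473/118) + 79 = 118/1473 + 79 = 116485/1473 ≈ 79.080)
√((-174 - 245)/(Y(3) + X) + 382) = √((-174 - 245)/(-2 + 116485/1473) + 382) = √(-419/113539/1473 + 382) = √(-419*1473/113539 + 382) = √(-617187/113539 + 382) = √(42754711/113539) = √4854327132229/113539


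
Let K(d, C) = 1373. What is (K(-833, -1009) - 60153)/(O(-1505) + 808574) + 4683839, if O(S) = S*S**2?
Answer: 15962776478240569/3408054051 ≈ 4.6838e+6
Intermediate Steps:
O(S) = S**3
(K(-833, -1009) - 60153)/(O(-1505) + 808574) + 4683839 = (1373 - 60153)/((-1505)**3 + 808574) + 4683839 = -58780/(-3408862625 + 808574) + 4683839 = -58780/(-3408054051) + 4683839 = -58780*(-1/3408054051) + 4683839 = 58780/3408054051 + 4683839 = 15962776478240569/3408054051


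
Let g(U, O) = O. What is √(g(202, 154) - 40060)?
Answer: 3*I*√4434 ≈ 199.76*I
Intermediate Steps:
√(g(202, 154) - 40060) = √(154 - 40060) = √(-39906) = 3*I*√4434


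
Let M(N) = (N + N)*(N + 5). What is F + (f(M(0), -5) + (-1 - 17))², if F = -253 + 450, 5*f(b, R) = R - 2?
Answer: 14334/25 ≈ 573.36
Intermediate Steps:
M(N) = 2*N*(5 + N) (M(N) = (2*N)*(5 + N) = 2*N*(5 + N))
f(b, R) = -⅖ + R/5 (f(b, R) = (R - 2)/5 = (-2 + R)/5 = -⅖ + R/5)
F = 197
F + (f(M(0), -5) + (-1 - 17))² = 197 + ((-⅖ + (⅕)*(-5)) + (-1 - 17))² = 197 + ((-⅖ - 1) - 18)² = 197 + (-7/5 - 18)² = 197 + (-97/5)² = 197 + 9409/25 = 14334/25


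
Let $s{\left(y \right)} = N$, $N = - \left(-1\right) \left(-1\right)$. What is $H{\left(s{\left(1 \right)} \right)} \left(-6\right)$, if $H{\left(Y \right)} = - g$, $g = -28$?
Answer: $-168$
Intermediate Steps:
$N = -1$ ($N = \left(-1\right) 1 = -1$)
$s{\left(y \right)} = -1$
$H{\left(Y \right)} = 28$ ($H{\left(Y \right)} = \left(-1\right) \left(-28\right) = 28$)
$H{\left(s{\left(1 \right)} \right)} \left(-6\right) = 28 \left(-6\right) = -168$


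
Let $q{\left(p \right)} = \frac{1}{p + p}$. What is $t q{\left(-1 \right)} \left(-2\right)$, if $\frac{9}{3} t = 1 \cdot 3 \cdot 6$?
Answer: $6$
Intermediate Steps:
$q{\left(p \right)} = \frac{1}{2 p}$
$t = 6$ ($t = \frac{1 \cdot 3 \cdot 6}{3} = \frac{1 \cdot 18}{3} = \frac{1}{3} \cdot 18 = 6$)
$t q{\left(-1 \right)} \left(-2\right) = 6 \frac{1}{2 \left(-1\right)} \left(-2\right) = 6 \cdot \frac{1}{2} \left(-1\right) \left(-2\right) = 6 \left(- \frac{1}{2}\right) \left(-2\right) = \left(-3\right) \left(-2\right) = 6$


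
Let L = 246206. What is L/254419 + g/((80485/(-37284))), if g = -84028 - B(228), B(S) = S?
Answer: 799251841600886/20476913215 ≈ 39032.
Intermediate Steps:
g = -84256 (g = -84028 - 1*228 = -84028 - 228 = -84256)
L/254419 + g/((80485/(-37284))) = 246206/254419 - 84256/(80485/(-37284)) = 246206*(1/254419) - 84256/(80485*(-1/37284)) = 246206/254419 - 84256/(-80485/37284) = 246206/254419 - 84256*(-37284/80485) = 246206/254419 + 3141400704/80485 = 799251841600886/20476913215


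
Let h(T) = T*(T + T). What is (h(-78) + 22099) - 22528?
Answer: 11739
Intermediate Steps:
h(T) = 2*T² (h(T) = T*(2*T) = 2*T²)
(h(-78) + 22099) - 22528 = (2*(-78)² + 22099) - 22528 = (2*6084 + 22099) - 22528 = (12168 + 22099) - 22528 = 34267 - 22528 = 11739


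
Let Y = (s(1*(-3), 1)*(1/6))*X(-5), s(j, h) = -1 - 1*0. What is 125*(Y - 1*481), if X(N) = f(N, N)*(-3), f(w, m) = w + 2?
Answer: -120625/2 ≈ -60313.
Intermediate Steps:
s(j, h) = -1 (s(j, h) = -1 + 0 = -1)
f(w, m) = 2 + w
X(N) = -6 - 3*N (X(N) = (2 + N)*(-3) = -6 - 3*N)
Y = -3/2 (Y = (-1/6)*(-6 - 3*(-5)) = (-1/6)*(-6 + 15) = -1*⅙*9 = -⅙*9 = -3/2 ≈ -1.5000)
125*(Y - 1*481) = 125*(-3/2 - 1*481) = 125*(-3/2 - 481) = 125*(-965/2) = -120625/2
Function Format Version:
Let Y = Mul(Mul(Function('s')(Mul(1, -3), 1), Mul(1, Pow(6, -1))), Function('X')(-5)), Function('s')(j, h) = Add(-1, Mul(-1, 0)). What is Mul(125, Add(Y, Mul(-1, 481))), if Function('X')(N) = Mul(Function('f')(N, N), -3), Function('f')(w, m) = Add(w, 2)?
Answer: Rational(-120625, 2) ≈ -60313.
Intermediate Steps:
Function('s')(j, h) = -1 (Function('s')(j, h) = Add(-1, 0) = -1)
Function('f')(w, m) = Add(2, w)
Function('X')(N) = Add(-6, Mul(-3, N)) (Function('X')(N) = Mul(Add(2, N), -3) = Add(-6, Mul(-3, N)))
Y = Rational(-3, 2) (Y = Mul(Mul(-1, Mul(1, Pow(6, -1))), Add(-6, Mul(-3, -5))) = Mul(Mul(-1, Mul(1, Rational(1, 6))), Add(-6, 15)) = Mul(Mul(-1, Rational(1, 6)), 9) = Mul(Rational(-1, 6), 9) = Rational(-3, 2) ≈ -1.5000)
Mul(125, Add(Y, Mul(-1, 481))) = Mul(125, Add(Rational(-3, 2), Mul(-1, 481))) = Mul(125, Add(Rational(-3, 2), -481)) = Mul(125, Rational(-965, 2)) = Rational(-120625, 2)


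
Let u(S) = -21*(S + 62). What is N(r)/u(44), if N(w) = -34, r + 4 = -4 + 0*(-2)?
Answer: 17/1113 ≈ 0.015274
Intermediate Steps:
r = -8 (r = -4 + (-4 + 0*(-2)) = -4 + (-4 + 0) = -4 - 4 = -8)
u(S) = -1302 - 21*S (u(S) = -21*(62 + S) = -1302 - 21*S)
N(r)/u(44) = -34/(-1302 - 21*44) = -34/(-1302 - 924) = -34/(-2226) = -34*(-1/2226) = 17/1113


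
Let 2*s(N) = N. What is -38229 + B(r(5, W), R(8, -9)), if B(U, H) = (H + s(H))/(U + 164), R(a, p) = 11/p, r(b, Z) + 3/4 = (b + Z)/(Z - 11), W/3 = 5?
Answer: -77184373/2019 ≈ -38229.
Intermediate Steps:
W = 15 (W = 3*5 = 15)
r(b, Z) = -¾ + (Z + b)/(-11 + Z) (r(b, Z) = -¾ + (b + Z)/(Z - 11) = -¾ + (Z + b)/(-11 + Z))
s(N) = N/2
B(U, H) = 3*H/(2*(164 + U)) (B(U, H) = (H + H/2)/(U + 164) = (3*H/2)/(164 + U) = 3*H/(2*(164 + U)))
-38229 + B(r(5, W), R(8, -9)) = -38229 + 3*(11/(-9))/(2*(164 + (33 + 15 + 4*5)/(4*(-11 + 15)))) = -38229 + 3*(11*(-⅑))/(2*(164 + (¼)*(33 + 15 + 20)/4)) = -38229 + (3/2)*(-11/9)/(164 + (¼)*(¼)*68) = -38229 + (3/2)*(-11/9)/(164 + 17/4) = -38229 + (3/2)*(-11/9)/(673/4) = -38229 + (3/2)*(-11/9)*(4/673) = -38229 - 22/2019 = -77184373/2019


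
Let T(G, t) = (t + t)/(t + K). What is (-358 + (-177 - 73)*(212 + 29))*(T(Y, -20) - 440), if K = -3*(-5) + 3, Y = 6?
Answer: 25455360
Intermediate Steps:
K = 18 (K = 15 + 3 = 18)
T(G, t) = 2*t/(18 + t) (T(G, t) = (t + t)/(t + 18) = (2*t)/(18 + t) = 2*t/(18 + t))
(-358 + (-177 - 73)*(212 + 29))*(T(Y, -20) - 440) = (-358 + (-177 - 73)*(212 + 29))*(2*(-20)/(18 - 20) - 440) = (-358 - 250*241)*(2*(-20)/(-2) - 440) = (-358 - 60250)*(2*(-20)*(-½) - 440) = -60608*(20 - 440) = -60608*(-420) = 25455360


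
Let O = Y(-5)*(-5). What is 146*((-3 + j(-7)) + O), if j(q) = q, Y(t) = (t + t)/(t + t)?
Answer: -2190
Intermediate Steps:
Y(t) = 1 (Y(t) = (2*t)/((2*t)) = (2*t)*(1/(2*t)) = 1)
O = -5 (O = 1*(-5) = -5)
146*((-3 + j(-7)) + O) = 146*((-3 - 7) - 5) = 146*(-10 - 5) = 146*(-15) = -2190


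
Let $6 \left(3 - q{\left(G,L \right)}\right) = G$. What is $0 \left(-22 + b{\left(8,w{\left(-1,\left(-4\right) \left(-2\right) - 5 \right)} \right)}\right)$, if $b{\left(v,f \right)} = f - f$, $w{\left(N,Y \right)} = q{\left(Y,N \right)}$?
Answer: $0$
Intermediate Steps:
$q{\left(G,L \right)} = 3 - \frac{G}{6}$
$w{\left(N,Y \right)} = 3 - \frac{Y}{6}$
$b{\left(v,f \right)} = 0$
$0 \left(-22 + b{\left(8,w{\left(-1,\left(-4\right) \left(-2\right) - 5 \right)} \right)}\right) = 0 \left(-22 + 0\right) = 0 \left(-22\right) = 0$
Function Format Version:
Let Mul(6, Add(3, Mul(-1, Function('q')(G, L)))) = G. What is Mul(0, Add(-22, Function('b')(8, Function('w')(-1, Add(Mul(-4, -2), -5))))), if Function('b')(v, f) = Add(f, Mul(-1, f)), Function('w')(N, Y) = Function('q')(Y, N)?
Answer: 0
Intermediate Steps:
Function('q')(G, L) = Add(3, Mul(Rational(-1, 6), G))
Function('w')(N, Y) = Add(3, Mul(Rational(-1, 6), Y))
Function('b')(v, f) = 0
Mul(0, Add(-22, Function('b')(8, Function('w')(-1, Add(Mul(-4, -2), -5))))) = Mul(0, Add(-22, 0)) = Mul(0, -22) = 0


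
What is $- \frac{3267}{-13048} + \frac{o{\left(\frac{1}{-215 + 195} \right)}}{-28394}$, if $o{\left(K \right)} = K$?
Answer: $\frac{115954813}{463106140} \approx 0.25038$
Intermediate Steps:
$- \frac{3267}{-13048} + \frac{o{\left(\frac{1}{-215 + 195} \right)}}{-28394} = - \frac{3267}{-13048} + \frac{1}{\left(-215 + 195\right) \left(-28394\right)} = \left(-3267\right) \left(- \frac{1}{13048}\right) + \frac{1}{-20} \left(- \frac{1}{28394}\right) = \frac{3267}{13048} - - \frac{1}{567880} = \frac{3267}{13048} + \frac{1}{567880} = \frac{115954813}{463106140}$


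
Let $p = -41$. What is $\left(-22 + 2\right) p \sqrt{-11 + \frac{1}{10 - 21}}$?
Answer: $\frac{820 i \sqrt{1342}}{11} \approx 2730.8 i$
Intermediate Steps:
$\left(-22 + 2\right) p \sqrt{-11 + \frac{1}{10 - 21}} = \left(-22 + 2\right) \left(-41\right) \sqrt{-11 + \frac{1}{10 - 21}} = \left(-20\right) \left(-41\right) \sqrt{-11 + \frac{1}{-11}} = 820 \sqrt{-11 - \frac{1}{11}} = 820 \sqrt{- \frac{122}{11}} = 820 \frac{i \sqrt{1342}}{11} = \frac{820 i \sqrt{1342}}{11}$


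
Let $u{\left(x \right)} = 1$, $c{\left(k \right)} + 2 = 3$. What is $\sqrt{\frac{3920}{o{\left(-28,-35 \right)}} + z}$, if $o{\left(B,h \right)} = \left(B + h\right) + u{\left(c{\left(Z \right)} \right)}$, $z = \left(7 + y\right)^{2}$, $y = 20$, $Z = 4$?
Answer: $\frac{\sqrt{639809}}{31} \approx 25.803$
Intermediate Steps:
$c{\left(k \right)} = 1$ ($c{\left(k \right)} = -2 + 3 = 1$)
$z = 729$ ($z = \left(7 + 20\right)^{2} = 27^{2} = 729$)
$o{\left(B,h \right)} = 1 + B + h$ ($o{\left(B,h \right)} = \left(B + h\right) + 1 = 1 + B + h$)
$\sqrt{\frac{3920}{o{\left(-28,-35 \right)}} + z} = \sqrt{\frac{3920}{1 - 28 - 35} + 729} = \sqrt{\frac{3920}{-62} + 729} = \sqrt{3920 \left(- \frac{1}{62}\right) + 729} = \sqrt{- \frac{1960}{31} + 729} = \sqrt{\frac{20639}{31}} = \frac{\sqrt{639809}}{31}$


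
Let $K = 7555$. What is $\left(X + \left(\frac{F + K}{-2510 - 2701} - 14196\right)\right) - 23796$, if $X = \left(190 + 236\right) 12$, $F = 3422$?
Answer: $- \frac{57116219}{1737} \approx -32882.0$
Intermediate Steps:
$X = 5112$ ($X = 426 \cdot 12 = 5112$)
$\left(X + \left(\frac{F + K}{-2510 - 2701} - 14196\right)\right) - 23796 = \left(5112 - \left(14196 - \frac{3422 + 7555}{-2510 - 2701}\right)\right) - 23796 = \left(5112 - \left(14196 - \frac{10977}{-5211}\right)\right) - 23796 = \left(5112 + \left(10977 \left(- \frac{1}{5211}\right) - 14196\right)\right) - 23796 = \left(5112 - \frac{24662111}{1737}\right) - 23796 = - \frac{15782567}{1737} - 23796 = - \frac{57116219}{1737}$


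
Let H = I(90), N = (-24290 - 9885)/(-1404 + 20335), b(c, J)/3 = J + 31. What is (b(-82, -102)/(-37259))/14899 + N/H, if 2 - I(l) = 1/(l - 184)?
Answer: -1783300396015183/1986203187102519 ≈ -0.89784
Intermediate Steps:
b(c, J) = 93 + 3*J (b(c, J) = 3*(J + 31) = 3*(31 + J) = 93 + 3*J)
I(l) = 2 - 1/(-184 + l) (I(l) = 2 - 1/(l - 184) = 2 - 1/(-184 + l))
N = -34175/18931 ≈ -1.8052
H = 189/94 (H = (-369 + 2*90)/(-184 + 90) = (-369 + 180)/(-94) = -1/94*(-189) = 189/94 ≈ 2.0106)
(b(-82, -102)/(-37259))/14899 + N/H = ((93 + 3*(-102))/(-37259))/14899 - 34175/(18931*189/94) = ((93 - 306)*(-1/37259))*(1/14899) - 34175/18931*94/189 = -213*(-1/37259)*(1/14899) - 3212450/3577959 = (213/37259)*(1/14899) - 3212450/3577959 = 213/555121841 - 3212450/3577959 = -1783300396015183/1986203187102519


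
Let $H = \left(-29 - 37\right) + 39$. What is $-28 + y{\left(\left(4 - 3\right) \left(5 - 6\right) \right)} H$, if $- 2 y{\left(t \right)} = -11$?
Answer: $- \frac{353}{2} \approx -176.5$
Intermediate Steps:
$y{\left(t \right)} = \frac{11}{2}$ ($y{\left(t \right)} = \left(- \frac{1}{2}\right) \left(-11\right) = \frac{11}{2}$)
$H = -27$ ($H = -66 + 39 = -27$)
$-28 + y{\left(\left(4 - 3\right) \left(5 - 6\right) \right)} H = -28 + \frac{11}{2} \left(-27\right) = -28 - \frac{297}{2} = - \frac{353}{2}$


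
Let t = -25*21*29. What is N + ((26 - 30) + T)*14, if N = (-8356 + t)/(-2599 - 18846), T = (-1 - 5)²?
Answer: 9630941/21445 ≈ 449.10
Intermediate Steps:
t = -15225 (t = -525*29 = -15225)
T = 36 (T = (-6)² = 36)
N = 23581/21445 (N = (-8356 - 15225)/(-2599 - 18846) = -23581/(-21445) = -23581*(-1/21445) = 23581/21445 ≈ 1.0996)
N + ((26 - 30) + T)*14 = 23581/21445 + ((26 - 30) + 36)*14 = 23581/21445 + (-4 + 36)*14 = 23581/21445 + 32*14 = 23581/21445 + 448 = 9630941/21445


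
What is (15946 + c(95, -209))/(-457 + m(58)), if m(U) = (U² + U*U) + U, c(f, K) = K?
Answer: 15737/6329 ≈ 2.4865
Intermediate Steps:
m(U) = U + 2*U² (m(U) = (U² + U²) + U = 2*U² + U = U + 2*U²)
(15946 + c(95, -209))/(-457 + m(58)) = (15946 - 209)/(-457 + 58*(1 + 2*58)) = 15737/(-457 + 58*(1 + 116)) = 15737/(-457 + 58*117) = 15737/(-457 + 6786) = 15737/6329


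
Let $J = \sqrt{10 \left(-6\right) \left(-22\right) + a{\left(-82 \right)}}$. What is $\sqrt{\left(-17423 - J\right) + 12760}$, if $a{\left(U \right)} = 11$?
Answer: $\sqrt{-4663 - 11 \sqrt{11}} \approx 68.553 i$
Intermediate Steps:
$J = 11 \sqrt{11}$ ($J = \sqrt{10 \left(-6\right) \left(-22\right) + 11} = \sqrt{\left(-60\right) \left(-22\right) + 11} = \sqrt{1320 + 11} = \sqrt{1331} = 11 \sqrt{11} \approx 36.483$)
$\sqrt{\left(-17423 - J\right) + 12760} = \sqrt{\left(-17423 - 11 \sqrt{11}\right) + 12760} = \sqrt{-4663 - 11 \sqrt{11}}$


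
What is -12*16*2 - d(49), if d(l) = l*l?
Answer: -2785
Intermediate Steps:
d(l) = l²
-12*16*2 - d(49) = -12*16*2 - 1*49² = -192*2 - 1*2401 = -384 - 2401 = -2785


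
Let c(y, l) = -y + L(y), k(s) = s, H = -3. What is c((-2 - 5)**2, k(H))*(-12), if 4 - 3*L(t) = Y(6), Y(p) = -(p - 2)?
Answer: 556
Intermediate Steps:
Y(p) = 2 - p (Y(p) = -(-2 + p) = 2 - p)
L(t) = 8/3 (L(t) = 4/3 - (2 - 1*6)/3 = 4/3 - (2 - 6)/3 = 4/3 - 1/3*(-4) = 4/3 + 4/3 = 8/3)
c(y, l) = 8/3 - y (c(y, l) = -y + 8/3 = 8/3 - y)
c((-2 - 5)**2, k(H))*(-12) = (8/3 - (-2 - 5)**2)*(-12) = (8/3 - 1*(-7)**2)*(-12) = (8/3 - 1*49)*(-12) = (8/3 - 49)*(-12) = -139/3*(-12) = 556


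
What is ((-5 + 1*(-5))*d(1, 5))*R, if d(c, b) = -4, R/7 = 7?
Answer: 1960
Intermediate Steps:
R = 49 (R = 7*7 = 49)
((-5 + 1*(-5))*d(1, 5))*R = ((-5 + 1*(-5))*(-4))*49 = ((-5 - 5)*(-4))*49 = -10*(-4)*49 = 40*49 = 1960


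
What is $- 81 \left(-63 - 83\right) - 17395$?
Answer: $-5569$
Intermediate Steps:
$- 81 \left(-63 - 83\right) - 17395 = \left(-81\right) \left(-146\right) - 17395 = 11826 - 17395 = -5569$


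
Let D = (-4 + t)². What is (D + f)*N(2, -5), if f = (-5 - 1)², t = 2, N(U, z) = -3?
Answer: -120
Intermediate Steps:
f = 36 (f = (-6)² = 36)
D = 4 (D = (-4 + 2)² = (-2)² = 4)
(D + f)*N(2, -5) = (4 + 36)*(-3) = 40*(-3) = -120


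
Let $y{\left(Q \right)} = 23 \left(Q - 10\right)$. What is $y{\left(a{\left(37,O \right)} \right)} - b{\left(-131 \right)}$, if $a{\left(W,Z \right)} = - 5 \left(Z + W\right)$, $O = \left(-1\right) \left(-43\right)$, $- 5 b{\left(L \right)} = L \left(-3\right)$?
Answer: $- \frac{46757}{5} \approx -9351.4$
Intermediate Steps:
$b{\left(L \right)} = \frac{3 L}{5}$ ($b{\left(L \right)} = - \frac{L \left(-3\right)}{5} = - \frac{\left(-3\right) L}{5} = \frac{3 L}{5}$)
$O = 43$
$a{\left(W,Z \right)} = - 5 W - 5 Z$ ($a{\left(W,Z \right)} = - 5 \left(W + Z\right) = - 5 W - 5 Z$)
$y{\left(Q \right)} = -230 + 23 Q$ ($y{\left(Q \right)} = 23 \left(-10 + Q\right) = -230 + 23 Q$)
$y{\left(a{\left(37,O \right)} \right)} - b{\left(-131 \right)} = \left(-230 + 23 \left(\left(-5\right) 37 - 215\right)\right) - \frac{3}{5} \left(-131\right) = \left(-230 + 23 \left(-185 - 215\right)\right) - - \frac{393}{5} = \left(-230 + 23 \left(-400\right)\right) + \frac{393}{5} = \left(-230 - 9200\right) + \frac{393}{5} = -9430 + \frac{393}{5} = - \frac{46757}{5}$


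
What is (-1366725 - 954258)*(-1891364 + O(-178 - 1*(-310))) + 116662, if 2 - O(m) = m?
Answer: 4390125535264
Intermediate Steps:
O(m) = 2 - m
(-1366725 - 954258)*(-1891364 + O(-178 - 1*(-310))) + 116662 = (-1366725 - 954258)*(-1891364 + (2 - (-178 - 1*(-310)))) + 116662 = -2320983*(-1891364 + (2 - (-178 + 310))) + 116662 = -2320983*(-1891364 + (2 - 1*132)) + 116662 = -2320983*(-1891364 + (2 - 132)) + 116662 = -2320983*(-1891364 - 130) + 116662 = -2320983*(-1891494) + 116662 = 4390125418602 + 116662 = 4390125535264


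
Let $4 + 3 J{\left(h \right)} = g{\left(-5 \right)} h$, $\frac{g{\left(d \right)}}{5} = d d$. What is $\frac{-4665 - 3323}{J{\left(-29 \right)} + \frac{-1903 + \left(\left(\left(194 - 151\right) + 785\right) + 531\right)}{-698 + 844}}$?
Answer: $\frac{1749372}{265733} \approx 6.5832$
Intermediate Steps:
$g{\left(d \right)} = 5 d^{2}$ ($g{\left(d \right)} = 5 d d = 5 d^{2}$)
$J{\left(h \right)} = - \frac{4}{3} + \frac{125 h}{3}$ ($J{\left(h \right)} = - \frac{4}{3} + \frac{5 \left(-5\right)^{2} h}{3} = - \frac{4}{3} + \frac{5 \cdot 25 h}{3} = - \frac{4}{3} + \frac{125 h}{3}$)
$\frac{-4665 - 3323}{J{\left(-29 \right)} + \frac{-1903 + \left(\left(\left(194 - 151\right) + 785\right) + 531\right)}{-698 + 844}} = \frac{-4665 - 3323}{\left(- \frac{4}{3} + \frac{125}{3} \left(-29\right)\right) + \frac{-1903 + \left(\left(\left(194 - 151\right) + 785\right) + 531\right)}{-698 + 844}} = - \frac{7988}{\left(- \frac{4}{3} - \frac{3625}{3}\right) + \frac{-1903 + \left(\left(\left(194 - 151\right) + 785\right) + 531\right)}{146}} = - \frac{7988}{- \frac{3629}{3} + \left(-1903 + \left(\left(43 + 785\right) + 531\right)\right) \frac{1}{146}} = - \frac{7988}{- \frac{3629}{3} + \left(-1903 + \left(828 + 531\right)\right) \frac{1}{146}} = - \frac{7988}{- \frac{3629}{3} + \left(-1903 + 1359\right) \frac{1}{146}} = - \frac{7988}{- \frac{3629}{3} - \frac{272}{73}} = - \frac{7988}{- \frac{265733}{219}} = \left(-7988\right) \left(- \frac{219}{265733}\right) = \frac{1749372}{265733}$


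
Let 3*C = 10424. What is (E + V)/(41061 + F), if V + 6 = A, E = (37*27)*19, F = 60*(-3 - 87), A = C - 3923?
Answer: 55580/106983 ≈ 0.51952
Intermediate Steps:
C = 10424/3 (C = (1/3)*10424 = 10424/3 ≈ 3474.7)
A = -1345/3 (A = 10424/3 - 3923 = -1345/3 ≈ -448.33)
F = -5400 (F = 60*(-90) = -5400)
E = 18981 (E = 999*19 = 18981)
V = -1363/3 (V = -6 - 1345/3 = -1363/3 ≈ -454.33)
(E + V)/(41061 + F) = (18981 - 1363/3)/(41061 - 5400) = (55580/3)/35661 = (55580/3)*(1/35661) = 55580/106983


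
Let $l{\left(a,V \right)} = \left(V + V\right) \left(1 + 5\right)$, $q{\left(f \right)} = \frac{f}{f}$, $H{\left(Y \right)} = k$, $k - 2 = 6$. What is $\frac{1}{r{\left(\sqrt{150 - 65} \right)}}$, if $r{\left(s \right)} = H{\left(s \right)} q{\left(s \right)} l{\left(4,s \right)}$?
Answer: $\frac{\sqrt{85}}{8160} \approx 0.0011298$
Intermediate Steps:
$k = 8$ ($k = 2 + 6 = 8$)
$H{\left(Y \right)} = 8$
$q{\left(f \right)} = 1$
$l{\left(a,V \right)} = 12 V$ ($l{\left(a,V \right)} = 2 V 6 = 12 V$)
$r{\left(s \right)} = 96 s$ ($r{\left(s \right)} = 8 \cdot 1 \cdot 12 s = 8 \cdot 12 s = 96 s$)
$\frac{1}{r{\left(\sqrt{150 - 65} \right)}} = \frac{1}{96 \sqrt{150 - 65}} = \frac{1}{96 \sqrt{85}} = \frac{\sqrt{85}}{8160}$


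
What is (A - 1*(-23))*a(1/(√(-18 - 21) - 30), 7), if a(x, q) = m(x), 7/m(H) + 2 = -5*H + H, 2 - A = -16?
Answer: -252273/1646 - 287*I*√39/823 ≈ -153.26 - 2.1778*I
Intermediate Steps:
A = 18 (A = 2 - 1*(-16) = 2 + 16 = 18)
m(H) = 7/(-2 - 4*H) (m(H) = 7/(-2 + (-5*H + H)) = 7/(-2 - 4*H))
a(x, q) = -7/(2 + 4*x)
(A - 1*(-23))*a(1/(√(-18 - 21) - 30), 7) = (18 - 1*(-23))*(-7/(2 + 4/(√(-18 - 21) - 30))) = (18 + 23)*(-7/(2 + 4/(√(-39) - 30))) = 41*(-7/(2 + 4/(I*√39 - 30))) = 41*(-7/(2 + 4/(-30 + I*√39))) = -287/(2 + 4/(-30 + I*√39))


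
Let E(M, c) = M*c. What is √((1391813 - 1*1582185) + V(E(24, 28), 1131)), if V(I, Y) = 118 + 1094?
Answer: 2*I*√47290 ≈ 434.93*I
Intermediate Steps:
V(I, Y) = 1212
√((1391813 - 1*1582185) + V(E(24, 28), 1131)) = √((1391813 - 1*1582185) + 1212) = √((1391813 - 1582185) + 1212) = √(-190372 + 1212) = √(-189160) = 2*I*√47290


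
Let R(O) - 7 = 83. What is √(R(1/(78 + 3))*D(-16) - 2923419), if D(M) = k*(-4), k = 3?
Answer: I*√2924499 ≈ 1710.1*I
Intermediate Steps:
R(O) = 90 (R(O) = 7 + 83 = 90)
D(M) = -12 (D(M) = 3*(-4) = -12)
√(R(1/(78 + 3))*D(-16) - 2923419) = √(90*(-12) - 2923419) = √(-1080 - 2923419) = √(-2924499) = I*√2924499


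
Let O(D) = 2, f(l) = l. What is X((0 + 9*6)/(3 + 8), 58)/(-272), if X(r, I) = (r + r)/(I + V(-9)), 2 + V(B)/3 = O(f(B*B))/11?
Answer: -27/39304 ≈ -0.00068695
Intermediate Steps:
V(B) = -60/11 (V(B) = -6 + 3*(2/11) = -6 + 6/11 = -60/11)
X(r, I) = 2*r/(-60/11 + I) (X(r, I) = (r + r)/(I - 60/11) = (2*r)/(-60/11 + I) = 2*r/(-60/11 + I))
X((0 + 9*6)/(3 + 8), 58)/(-272) = (22*((0 + 9*6)/(3 + 8))/(-60 + 11*58))/(-272) = (22*((0 + 54)/11)/(-60 + 638))*(-1/272) = (22*(54*(1/11))/578)*(-1/272) = (22*(54/11)*(1/578))*(-1/272) = (54/289)*(-1/272) = -27/39304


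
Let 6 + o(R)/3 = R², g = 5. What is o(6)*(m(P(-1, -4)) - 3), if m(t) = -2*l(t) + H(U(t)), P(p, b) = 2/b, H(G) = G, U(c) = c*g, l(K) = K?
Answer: -405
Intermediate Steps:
U(c) = 5*c (U(c) = c*5 = 5*c)
o(R) = -18 + 3*R²
m(t) = 3*t (m(t) = -2*t + 5*t = 3*t)
o(6)*(m(P(-1, -4)) - 3) = (-18 + 3*6²)*(3*(2/(-4)) - 3) = (-18 + 3*36)*(3*(2*(-¼)) - 3) = (-18 + 108)*(3*(-½) - 3) = 90*(-3/2 - 3) = 90*(-9/2) = -405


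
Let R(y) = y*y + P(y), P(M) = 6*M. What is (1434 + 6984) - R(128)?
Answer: -8734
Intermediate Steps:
R(y) = y**2 + 6*y (R(y) = y*y + 6*y = y**2 + 6*y)
(1434 + 6984) - R(128) = (1434 + 6984) - 128*(6 + 128) = 8418 - 128*134 = 8418 - 1*17152 = 8418 - 17152 = -8734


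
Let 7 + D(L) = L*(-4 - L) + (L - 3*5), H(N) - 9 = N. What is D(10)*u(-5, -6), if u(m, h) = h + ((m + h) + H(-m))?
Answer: 456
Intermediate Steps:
H(N) = 9 + N
u(m, h) = 9 + 2*h (u(m, h) = h + ((m + h) + (9 - m)) = h + ((h + m) + (9 - m)) = h + (9 + h) = 9 + 2*h)
D(L) = -22 + L + L*(-4 - L) (D(L) = -7 + (L*(-4 - L) + (L - 3*5)) = -7 + (L*(-4 - L) + (L - 15)) = -7 + (L*(-4 - L) + (-15 + L)) = -7 + (-15 + L + L*(-4 - L)) = -22 + L + L*(-4 - L))
D(10)*u(-5, -6) = (-22 - 1*10² - 3*10)*(9 + 2*(-6)) = (-22 - 1*100 - 30)*(9 - 12) = (-22 - 100 - 30)*(-3) = -152*(-3) = 456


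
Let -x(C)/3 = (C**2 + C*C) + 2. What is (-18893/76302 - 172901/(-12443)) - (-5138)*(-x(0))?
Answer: 29281855737311/949425786 ≈ 30842.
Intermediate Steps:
x(C) = -6 - 6*C**2 (x(C) = -3*((C**2 + C*C) + 2) = -3*((C**2 + C**2) + 2) = -3*(2*C**2 + 2) = -3*(2 + 2*C**2) = -6 - 6*C**2)
(-18893/76302 - 172901/(-12443)) - (-5138)*(-x(0)) = (-18893/76302 - 172901/(-12443)) - (-5138)*(-(-6 - 6*0**2)) = (-18893*1/76302 - 172901*(-1/12443)) - (-5138)*(-(-6 - 6*0)) = (-18893/76302 + 172901/12443) - (-5138)*(-(-6 + 0)) = 12957606503/949425786 - (-5138)*(-1*(-6)) = 12957606503/949425786 - (-5138)*6 = 12957606503/949425786 - 1*(-30828) = 12957606503/949425786 + 30828 = 29281855737311/949425786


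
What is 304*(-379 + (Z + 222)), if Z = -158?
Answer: -95760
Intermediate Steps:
304*(-379 + (Z + 222)) = 304*(-379 + (-158 + 222)) = 304*(-379 + 64) = 304*(-315) = -95760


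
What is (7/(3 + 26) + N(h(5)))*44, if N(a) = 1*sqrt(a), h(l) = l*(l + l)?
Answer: 308/29 + 220*sqrt(2) ≈ 321.75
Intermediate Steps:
h(l) = 2*l**2 (h(l) = l*(2*l) = 2*l**2)
N(a) = sqrt(a)
(7/(3 + 26) + N(h(5)))*44 = (7/(3 + 26) + sqrt(2*5**2))*44 = (7/29 + sqrt(2*25))*44 = (7*(1/29) + sqrt(50))*44 = (7/29 + 5*sqrt(2))*44 = 308/29 + 220*sqrt(2)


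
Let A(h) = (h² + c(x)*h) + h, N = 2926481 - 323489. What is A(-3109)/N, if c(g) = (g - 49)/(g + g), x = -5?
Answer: 16076639/4338320 ≈ 3.7057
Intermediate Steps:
N = 2602992
c(g) = (-49 + g)/(2*g) (c(g) = (-49 + g)/((2*g)) = (-49 + g)*(1/(2*g)) = (-49 + g)/(2*g))
A(h) = h² + 32*h/5 (A(h) = (h² + ((½)*(-49 - 5)/(-5))*h) + h = (h² + ((½)*(-⅕)*(-54))*h) + h = (h² + 27*h/5) + h = h² + 32*h/5)
A(-3109)/N = ((⅕)*(-3109)*(32 + 5*(-3109)))/2602992 = ((⅕)*(-3109)*(32 - 15545))*(1/2602992) = ((⅕)*(-3109)*(-15513))*(1/2602992) = (48229917/5)*(1/2602992) = 16076639/4338320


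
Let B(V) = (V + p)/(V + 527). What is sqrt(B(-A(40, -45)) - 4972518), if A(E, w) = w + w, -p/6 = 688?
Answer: 2*I*sqrt(473246349087)/617 ≈ 2229.9*I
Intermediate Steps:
p = -4128 (p = -6*688 = -4128)
A(E, w) = 2*w
B(V) = (-4128 + V)/(527 + V) (B(V) = (V - 4128)/(V + 527) = (-4128 + V)/(527 + V))
sqrt(B(-A(40, -45)) - 4972518) = sqrt((-4128 - 2*(-45))/(527 - 2*(-45)) - 4972518) = sqrt((-4128 - 1*(-90))/(527 - 1*(-90)) - 4972518) = sqrt((-4128 + 90)/(527 + 90) - 4972518) = sqrt(-4038/617 - 4972518) = sqrt(-3068047644/617) = 2*I*sqrt(473246349087)/617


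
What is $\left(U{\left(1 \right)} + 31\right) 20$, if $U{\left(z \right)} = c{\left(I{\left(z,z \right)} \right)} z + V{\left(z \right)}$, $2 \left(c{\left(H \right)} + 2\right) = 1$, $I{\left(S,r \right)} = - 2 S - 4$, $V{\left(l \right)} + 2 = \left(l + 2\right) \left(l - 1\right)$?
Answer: $550$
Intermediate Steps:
$V{\left(l \right)} = -2 + \left(-1 + l\right) \left(2 + l\right)$ ($V{\left(l \right)} = -2 + \left(l + 2\right) \left(l - 1\right) = -2 + \left(2 + l\right) \left(-1 + l\right) = -2 + \left(-1 + l\right) \left(2 + l\right)$)
$I{\left(S,r \right)} = -4 - 2 S$
$c{\left(H \right)} = - \frac{3}{2}$ ($c{\left(H \right)} = -2 + \frac{1}{2} \cdot 1 = -2 + \frac{1}{2} = - \frac{3}{2}$)
$U{\left(z \right)} = -4 + z^{2} - \frac{z}{2}$ ($U{\left(z \right)} = - \frac{3 z}{2} + \left(-4 + z + z^{2}\right) = -4 + z^{2} - \frac{z}{2}$)
$\left(U{\left(1 \right)} + 31\right) 20 = \left(\left(-4 + 1^{2} - \frac{1}{2}\right) + 31\right) 20 = \left(\left(-4 + 1 - \frac{1}{2}\right) + 31\right) 20 = \left(- \frac{7}{2} + 31\right) 20 = \frac{55}{2} \cdot 20 = 550$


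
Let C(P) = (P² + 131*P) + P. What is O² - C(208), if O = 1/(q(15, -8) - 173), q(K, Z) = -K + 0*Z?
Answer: -2499527679/35344 ≈ -70720.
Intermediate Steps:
q(K, Z) = -K (q(K, Z) = -K + 0 = -K)
O = -1/188 (O = 1/(-1*15 - 173) = 1/(-15 - 173) = 1/(-188) = -1/188 ≈ -0.0053191)
C(P) = P² + 132*P
O² - C(208) = (-1/188)² - 208*(132 + 208) = 1/35344 - 208*340 = 1/35344 - 1*70720 = 1/35344 - 70720 = -2499527679/35344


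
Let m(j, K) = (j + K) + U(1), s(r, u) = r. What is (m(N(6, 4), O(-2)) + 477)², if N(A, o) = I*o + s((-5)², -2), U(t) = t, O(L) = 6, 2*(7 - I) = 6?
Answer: 275625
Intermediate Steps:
I = 4 (I = 7 - ½*6 = 7 - 3 = 4)
N(A, o) = 25 + 4*o (N(A, o) = 4*o + (-5)² = 4*o + 25 = 25 + 4*o)
m(j, K) = 1 + K + j (m(j, K) = (j + K) + 1 = (K + j) + 1 = 1 + K + j)
(m(N(6, 4), O(-2)) + 477)² = ((1 + 6 + (25 + 4*4)) + 477)² = ((1 + 6 + (25 + 16)) + 477)² = ((1 + 6 + 41) + 477)² = (48 + 477)² = 525² = 275625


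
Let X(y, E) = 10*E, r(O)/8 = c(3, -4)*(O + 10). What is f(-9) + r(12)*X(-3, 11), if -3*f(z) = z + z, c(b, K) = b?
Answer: 58086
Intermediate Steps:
r(O) = 240 + 24*O (r(O) = 8*(3*(O + 10)) = 8*(3*(10 + O)) = 8*(30 + 3*O) = 240 + 24*O)
f(z) = -2*z/3 (f(z) = -(z + z)/3 = -2*z/3)
f(-9) + r(12)*X(-3, 11) = -2/3*(-9) + (240 + 24*12)*(10*11) = 6 + (240 + 288)*110 = 6 + 528*110 = 6 + 58080 = 58086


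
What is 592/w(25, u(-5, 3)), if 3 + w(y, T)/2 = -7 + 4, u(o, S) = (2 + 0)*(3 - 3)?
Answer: -148/3 ≈ -49.333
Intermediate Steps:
u(o, S) = 0 (u(o, S) = 2*0 = 0)
w(y, T) = -12 (w(y, T) = -6 + 2*(-7 + 4) = -6 + 2*(-3) = -6 - 6 = -12)
592/w(25, u(-5, 3)) = 592/(-12) = 592*(-1/12) = -148/3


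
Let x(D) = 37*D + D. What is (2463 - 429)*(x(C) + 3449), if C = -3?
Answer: 6783390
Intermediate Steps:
x(D) = 38*D
(2463 - 429)*(x(C) + 3449) = (2463 - 429)*(38*(-3) + 3449) = 2034*(-114 + 3449) = 2034*3335 = 6783390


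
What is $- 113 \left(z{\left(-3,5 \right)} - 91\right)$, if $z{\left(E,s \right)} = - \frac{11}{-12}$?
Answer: $\frac{122153}{12} \approx 10179.0$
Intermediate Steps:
$z{\left(E,s \right)} = \frac{11}{12}$ ($z{\left(E,s \right)} = \left(-11\right) \left(- \frac{1}{12}\right) = \frac{11}{12}$)
$- 113 \left(z{\left(-3,5 \right)} - 91\right) = - 113 \left(\frac{11}{12} - 91\right) = \left(-113\right) \left(- \frac{1081}{12}\right) = \frac{122153}{12}$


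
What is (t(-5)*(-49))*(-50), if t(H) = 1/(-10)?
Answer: -245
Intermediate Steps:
t(H) = -⅒
(t(-5)*(-49))*(-50) = -⅒*(-49)*(-50) = (49/10)*(-50) = -245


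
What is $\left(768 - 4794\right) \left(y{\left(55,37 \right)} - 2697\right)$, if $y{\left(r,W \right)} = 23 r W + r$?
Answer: $-177800238$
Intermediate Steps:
$y{\left(r,W \right)} = r + 23 W r$ ($y{\left(r,W \right)} = 23 W r + r = r + 23 W r$)
$\left(768 - 4794\right) \left(y{\left(55,37 \right)} - 2697\right) = \left(768 - 4794\right) \left(55 \left(1 + 23 \cdot 37\right) - 2697\right) = - 4026 \left(55 \left(1 + 851\right) - 2697\right) = - 4026 \left(55 \cdot 852 - 2697\right) = - 4026 \left(46860 - 2697\right) = \left(-4026\right) 44163 = -177800238$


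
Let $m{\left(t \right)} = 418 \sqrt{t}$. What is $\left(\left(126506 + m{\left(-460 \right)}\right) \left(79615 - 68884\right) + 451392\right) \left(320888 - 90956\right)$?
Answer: $312244730805096 + 2062746644112 i \sqrt{115} \approx 3.1224 \cdot 10^{14} + 2.212 \cdot 10^{13} i$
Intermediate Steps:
$\left(\left(126506 + m{\left(-460 \right)}\right) \left(79615 - 68884\right) + 451392\right) \left(320888 - 90956\right) = \left(\left(126506 + 418 \sqrt{-460}\right) \left(79615 - 68884\right) + 451392\right) \left(320888 - 90956\right) = \left(\left(126506 + 418 \cdot 2 i \sqrt{115}\right) 10731 + 451392\right) 229932 = \left(\left(126506 + 836 i \sqrt{115}\right) 10731 + 451392\right) 229932 = \left(\left(1357535886 + 8971116 i \sqrt{115}\right) + 451392\right) 229932 = \left(1357987278 + 8971116 i \sqrt{115}\right) 229932 = 312244730805096 + 2062746644112 i \sqrt{115}$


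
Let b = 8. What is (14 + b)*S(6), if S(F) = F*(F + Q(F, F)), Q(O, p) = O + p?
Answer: 2376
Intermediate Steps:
S(F) = 3*F**2 (S(F) = F*(F + (F + F)) = F*(F + 2*F) = F*(3*F) = 3*F**2)
(14 + b)*S(6) = (14 + 8)*(3*6**2) = 22*(3*36) = 22*108 = 2376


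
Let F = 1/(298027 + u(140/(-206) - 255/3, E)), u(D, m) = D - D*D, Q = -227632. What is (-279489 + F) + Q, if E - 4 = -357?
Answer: -1563443313830394/3082978843 ≈ -5.0712e+5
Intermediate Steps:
E = -353 (E = 4 - 357 = -353)
u(D, m) = D - D**2
F = 10609/3082978843 (F = 1/(298027 + (140/(-206) - 255/3)*(1 - (140/(-206) - 255/3))) = 1/(298027 + (140*(-1/206) - 255*1/3)*(1 - (140*(-1/206) - 255*1/3))) = 1/(298027 + (-70/103 - 85)*(1 - (-70/103 - 85))) = 1/(298027 - 8825*(1 - 1*(-8825/103))/103) = 1/(298027 - 8825*(1 + 8825/103)/103) = 1/(298027 - 8825/103*8928/103) = 1/(298027 - 78789600/10609) = 1/(3082978843/10609) = 10609/3082978843 ≈ 3.4412e-6)
(-279489 + F) + Q = (-279489 + 10609/3082978843) - 227632 = -861658673840618/3082978843 - 227632 = -1563443313830394/3082978843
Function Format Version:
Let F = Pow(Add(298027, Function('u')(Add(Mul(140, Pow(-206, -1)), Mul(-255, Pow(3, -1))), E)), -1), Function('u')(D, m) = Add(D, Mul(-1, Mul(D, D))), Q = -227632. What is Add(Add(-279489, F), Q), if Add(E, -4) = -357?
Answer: Rational(-1563443313830394, 3082978843) ≈ -5.0712e+5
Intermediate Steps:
E = -353 (E = Add(4, -357) = -353)
Function('u')(D, m) = Add(D, Mul(-1, Pow(D, 2)))
F = Rational(10609, 3082978843) (F = Pow(Add(298027, Mul(Add(Mul(140, Pow(-206, -1)), Mul(-255, Pow(3, -1))), Add(1, Mul(-1, Add(Mul(140, Pow(-206, -1)), Mul(-255, Pow(3, -1))))))), -1) = Pow(Add(298027, Mul(Add(Mul(140, Rational(-1, 206)), Mul(-255, Rational(1, 3))), Add(1, Mul(-1, Add(Mul(140, Rational(-1, 206)), Mul(-255, Rational(1, 3))))))), -1) = Pow(Add(298027, Mul(Add(Rational(-70, 103), -85), Add(1, Mul(-1, Add(Rational(-70, 103), -85))))), -1) = Pow(Add(298027, Mul(Rational(-8825, 103), Add(1, Mul(-1, Rational(-8825, 103))))), -1) = Pow(Add(298027, Mul(Rational(-8825, 103), Add(1, Rational(8825, 103)))), -1) = Pow(Add(298027, Mul(Rational(-8825, 103), Rational(8928, 103))), -1) = Pow(Add(298027, Rational(-78789600, 10609)), -1) = Pow(Rational(3082978843, 10609), -1) = Rational(10609, 3082978843) ≈ 3.4412e-6)
Add(Add(-279489, F), Q) = Add(Add(-279489, Rational(10609, 3082978843)), -227632) = Add(Rational(-861658673840618, 3082978843), -227632) = Rational(-1563443313830394, 3082978843)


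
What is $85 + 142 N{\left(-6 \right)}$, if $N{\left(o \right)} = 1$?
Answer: $227$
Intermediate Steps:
$85 + 142 N{\left(-6 \right)} = 85 + 142 \cdot 1 = 85 + 142 = 227$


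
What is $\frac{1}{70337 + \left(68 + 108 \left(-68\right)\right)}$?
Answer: $\frac{1}{63061} \approx 1.5858 \cdot 10^{-5}$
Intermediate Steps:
$\frac{1}{70337 + \left(68 + 108 \left(-68\right)\right)} = \frac{1}{70337 + \left(68 - 7344\right)} = \frac{1}{70337 - 7276} = \frac{1}{63061}$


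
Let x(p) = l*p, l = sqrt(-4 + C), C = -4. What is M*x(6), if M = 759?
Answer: 9108*I*sqrt(2) ≈ 12881.0*I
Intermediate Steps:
l = 2*I*sqrt(2) (l = sqrt(-4 - 4) = sqrt(-8) = 2*I*sqrt(2) ≈ 2.8284*I)
x(p) = 2*I*p*sqrt(2) (x(p) = (2*I*sqrt(2))*p = 2*I*p*sqrt(2))
M*x(6) = 759*(2*I*6*sqrt(2)) = 759*(12*I*sqrt(2)) = 9108*I*sqrt(2)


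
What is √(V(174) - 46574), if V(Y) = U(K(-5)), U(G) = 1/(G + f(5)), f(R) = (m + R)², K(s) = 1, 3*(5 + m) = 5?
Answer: I*√53839238/34 ≈ 215.81*I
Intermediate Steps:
m = -10/3 (m = -5 + (⅓)*5 = -5 + 5/3 = -10/3 ≈ -3.3333)
f(R) = (-10/3 + R)²
U(G) = 1/(25/9 + G) (U(G) = 1/(G + (-10 + 3*5)²/9) = 1/(G + (-10 + 15)²/9) = 1/(G + (⅑)*5²) = 1/(G + (⅑)*25) = 1/(G + 25/9) = 1/(25/9 + G))
V(Y) = 9/34 (V(Y) = 9/(25 + 9*1) = 9/(25 + 9) = 9/34)
√(V(174) - 46574) = √(9/34 - 46574) = √(-1583507/34) = I*√53839238/34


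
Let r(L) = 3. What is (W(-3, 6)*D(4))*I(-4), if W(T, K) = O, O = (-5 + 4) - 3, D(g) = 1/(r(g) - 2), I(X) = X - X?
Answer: 0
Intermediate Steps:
I(X) = 0
D(g) = 1 (D(g) = 1/(3 - 2) = 1/1 = 1)
O = -4 (O = -1 - 3 = -4)
W(T, K) = -4
(W(-3, 6)*D(4))*I(-4) = -4*1*0 = -4*0 = 0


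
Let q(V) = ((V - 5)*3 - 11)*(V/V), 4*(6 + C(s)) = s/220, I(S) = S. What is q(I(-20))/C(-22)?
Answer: 3440/241 ≈ 14.274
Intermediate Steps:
C(s) = -6 + s/880 (C(s) = -6 + (s/220)/4 = -6 + s/880)
q(V) = -26 + 3*V (q(V) = ((-5 + V)*3 - 11)*1 = ((-15 + 3*V) - 11)*1 = (-26 + 3*V)*1 = -26 + 3*V)
q(I(-20))/C(-22) = (-26 + 3*(-20))/(-6 + (1/880)*(-22)) = (-26 - 60)/(-6 - 1/40) = -86/(-241/40) = -86*(-40/241) = 3440/241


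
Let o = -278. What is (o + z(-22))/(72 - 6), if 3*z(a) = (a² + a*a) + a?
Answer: 56/99 ≈ 0.56566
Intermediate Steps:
z(a) = a/3 + 2*a²/3 (z(a) = ((a² + a*a) + a)/3 = ((a² + a²) + a)/3 = (2*a² + a)/3 = (a + 2*a²)/3 = a/3 + 2*a²/3)
(o + z(-22))/(72 - 6) = (-278 + (⅓)*(-22)*(1 + 2*(-22)))/(72 - 6) = (-278 + (⅓)*(-22)*(1 - 44))/66 = (-278 + (⅓)*(-22)*(-43))*(1/66) = (-278 + 946/3)*(1/66) = (112/3)*(1/66) = 56/99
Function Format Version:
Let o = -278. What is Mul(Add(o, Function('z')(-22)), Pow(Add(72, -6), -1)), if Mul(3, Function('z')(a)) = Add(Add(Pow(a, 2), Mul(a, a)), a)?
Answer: Rational(56, 99) ≈ 0.56566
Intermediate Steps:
Function('z')(a) = Add(Mul(Rational(1, 3), a), Mul(Rational(2, 3), Pow(a, 2))) (Function('z')(a) = Mul(Rational(1, 3), Add(Add(Pow(a, 2), Mul(a, a)), a)) = Mul(Rational(1, 3), Add(Add(Pow(a, 2), Pow(a, 2)), a)) = Mul(Rational(1, 3), Add(Mul(2, Pow(a, 2)), a)) = Mul(Rational(1, 3), Add(a, Mul(2, Pow(a, 2)))) = Add(Mul(Rational(1, 3), a), Mul(Rational(2, 3), Pow(a, 2))))
Mul(Add(o, Function('z')(-22)), Pow(Add(72, -6), -1)) = Mul(Add(-278, Mul(Rational(1, 3), -22, Add(1, Mul(2, -22)))), Pow(Add(72, -6), -1)) = Mul(Add(-278, Mul(Rational(1, 3), -22, Add(1, -44))), Pow(66, -1)) = Mul(Add(-278, Mul(Rational(1, 3), -22, -43)), Rational(1, 66)) = Mul(Add(-278, Rational(946, 3)), Rational(1, 66)) = Mul(Rational(112, 3), Rational(1, 66)) = Rational(56, 99)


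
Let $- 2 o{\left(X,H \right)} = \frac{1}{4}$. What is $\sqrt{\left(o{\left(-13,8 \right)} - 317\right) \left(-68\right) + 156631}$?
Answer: $\frac{3 \sqrt{79198}}{2} \approx 422.13$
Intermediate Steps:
$o{\left(X,H \right)} = - \frac{1}{8}$ ($o{\left(X,H \right)} = - \frac{1}{2 \cdot 4} = \left(- \frac{1}{2}\right) \frac{1}{4} = - \frac{1}{8}$)
$\sqrt{\left(o{\left(-13,8 \right)} - 317\right) \left(-68\right) + 156631} = \sqrt{\left(- \frac{1}{8} - 317\right) \left(-68\right) + 156631} = \sqrt{\left(- \frac{2537}{8}\right) \left(-68\right) + 156631} = \sqrt{\frac{43129}{2} + 156631} = \sqrt{\frac{356391}{2}} = \frac{3 \sqrt{79198}}{2}$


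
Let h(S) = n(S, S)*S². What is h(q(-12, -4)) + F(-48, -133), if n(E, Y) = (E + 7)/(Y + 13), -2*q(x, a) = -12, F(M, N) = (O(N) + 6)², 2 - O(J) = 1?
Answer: 1399/19 ≈ 73.632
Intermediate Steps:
O(J) = 1 (O(J) = 2 - 1*1 = 2 - 1 = 1)
F(M, N) = 49 (F(M, N) = (1 + 6)² = 7² = 49)
q(x, a) = 6 (q(x, a) = -½*(-12) = 6)
n(E, Y) = (7 + E)/(13 + Y)
h(S) = S²*(7 + S)/(13 + S) (h(S) = ((7 + S)/(13 + S))*S² = S²*(7 + S)/(13 + S))
h(q(-12, -4)) + F(-48, -133) = 6²*(7 + 6)/(13 + 6) + 49 = 36*13/19 + 49 = 36*(1/19)*13 + 49 = 468/19 + 49 = 1399/19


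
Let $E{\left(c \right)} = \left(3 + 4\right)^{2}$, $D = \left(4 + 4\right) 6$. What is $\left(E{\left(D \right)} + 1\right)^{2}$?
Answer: $2500$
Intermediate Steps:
$D = 48$ ($D = 8 \cdot 6 = 48$)
$E{\left(c \right)} = 49$ ($E{\left(c \right)} = 7^{2} = 49$)
$\left(E{\left(D \right)} + 1\right)^{2} = \left(49 + 1\right)^{2} = 50^{2} = 2500$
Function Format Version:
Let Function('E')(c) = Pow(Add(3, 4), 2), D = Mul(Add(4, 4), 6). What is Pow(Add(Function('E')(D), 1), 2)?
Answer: 2500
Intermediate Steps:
D = 48 (D = Mul(8, 6) = 48)
Function('E')(c) = 49 (Function('E')(c) = Pow(7, 2) = 49)
Pow(Add(Function('E')(D), 1), 2) = Pow(Add(49, 1), 2) = Pow(50, 2) = 2500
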